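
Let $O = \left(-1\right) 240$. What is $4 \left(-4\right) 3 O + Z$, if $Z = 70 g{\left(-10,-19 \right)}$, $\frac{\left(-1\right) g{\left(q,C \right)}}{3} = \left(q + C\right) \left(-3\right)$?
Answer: $-6750$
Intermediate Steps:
$g{\left(q,C \right)} = 9 C + 9 q$ ($g{\left(q,C \right)} = - 3 \left(q + C\right) \left(-3\right) = - 3 \left(C + q\right) \left(-3\right) = - 3 \left(- 3 C - 3 q\right) = 9 C + 9 q$)
$O = -240$
$Z = -18270$ ($Z = 70 \left(9 \left(-19\right) + 9 \left(-10\right)\right) = 70 \left(-171 - 90\right) = 70 \left(-261\right) = -18270$)
$4 \left(-4\right) 3 O + Z = 4 \left(-4\right) 3 \left(-240\right) - 18270 = \left(-16\right) 3 \left(-240\right) - 18270 = \left(-48\right) \left(-240\right) - 18270 = 11520 - 18270 = -6750$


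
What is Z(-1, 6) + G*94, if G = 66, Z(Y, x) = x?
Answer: 6210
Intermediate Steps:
Z(-1, 6) + G*94 = 6 + 66*94 = 6 + 6204 = 6210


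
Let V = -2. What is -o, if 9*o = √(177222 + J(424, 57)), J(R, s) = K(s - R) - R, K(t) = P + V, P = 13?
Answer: -√176809/9 ≈ -46.721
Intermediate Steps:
K(t) = 11 (K(t) = 13 - 2 = 11)
J(R, s) = 11 - R
o = √176809/9 (o = √(177222 + (11 - 1*424))/9 = √(177222 + (11 - 424))/9 = √(177222 - 413)/9 = √176809/9 ≈ 46.721)
-o = -√176809/9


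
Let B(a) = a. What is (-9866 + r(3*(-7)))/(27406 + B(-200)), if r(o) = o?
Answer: -9887/27206 ≈ -0.36341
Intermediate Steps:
(-9866 + r(3*(-7)))/(27406 + B(-200)) = (-9866 + 3*(-7))/(27406 - 200) = (-9866 - 21)/27206 = -9887*1/27206 = -9887/27206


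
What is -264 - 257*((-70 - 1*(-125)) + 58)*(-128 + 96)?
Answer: 929048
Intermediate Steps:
-264 - 257*((-70 - 1*(-125)) + 58)*(-128 + 96) = -264 - 257*((-70 + 125) + 58)*(-32) = -264 - 257*(55 + 58)*(-32) = -264 - 29041*(-32) = -264 - 257*(-3616) = -264 + 929312 = 929048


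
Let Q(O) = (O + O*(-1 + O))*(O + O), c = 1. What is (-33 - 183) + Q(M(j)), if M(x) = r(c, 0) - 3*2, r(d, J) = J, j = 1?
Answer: -648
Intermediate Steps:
M(x) = -6 (M(x) = 0 - 3*2 = 0 - 6 = -6)
Q(O) = 2*O*(O + O*(-1 + O)) (Q(O) = (O + O*(-1 + O))*(2*O) = 2*O*(O + O*(-1 + O)))
(-33 - 183) + Q(M(j)) = (-33 - 183) + 2*(-6)³ = -216 + 2*(-216) = -216 - 432 = -648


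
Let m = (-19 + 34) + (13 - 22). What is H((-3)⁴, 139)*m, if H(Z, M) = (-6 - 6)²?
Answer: 864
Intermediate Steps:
H(Z, M) = 144 (H(Z, M) = (-12)² = 144)
m = 6 (m = 15 - 9 = 6)
H((-3)⁴, 139)*m = 144*6 = 864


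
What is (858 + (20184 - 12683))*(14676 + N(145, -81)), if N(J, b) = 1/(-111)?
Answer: 13617103565/111 ≈ 1.2268e+8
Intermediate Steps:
N(J, b) = -1/111
(858 + (20184 - 12683))*(14676 + N(145, -81)) = (858 + (20184 - 12683))*(14676 - 1/111) = (858 + 7501)*(1629035/111) = 8359*(1629035/111) = 13617103565/111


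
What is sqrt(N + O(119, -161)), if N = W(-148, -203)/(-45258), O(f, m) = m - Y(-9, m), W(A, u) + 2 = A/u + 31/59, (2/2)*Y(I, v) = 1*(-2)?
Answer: I*sqrt(46717962597616348290)/542055066 ≈ 12.61*I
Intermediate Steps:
Y(I, v) = -2 (Y(I, v) = 1*(-2) = -2)
W(A, u) = -87/59 + A/u (W(A, u) = -2 + (A/u + 31/59) = -2 + (31/59 + A/u) = -87/59 + A/u)
O(f, m) = 2 + m (O(f, m) = m - 1*(-2) = m + 2 = 2 + m)
N = 8929/542055066 (N = (-87/59 - 148/(-203))/(-45258) = (-87/59 - 148*(-1/203))*(-1/45258) = (-87/59 + 148/203)*(-1/45258) = -8929/11977*(-1/45258) = 8929/542055066 ≈ 1.6473e-5)
sqrt(N + O(119, -161)) = sqrt(8929/542055066 + (2 - 161)) = sqrt(8929/542055066 - 159) = sqrt(-86186746565/542055066) = I*sqrt(46717962597616348290)/542055066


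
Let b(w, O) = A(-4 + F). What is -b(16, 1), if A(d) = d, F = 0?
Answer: 4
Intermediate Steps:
b(w, O) = -4 (b(w, O) = -4 + 0 = -4)
-b(16, 1) = -1*(-4) = 4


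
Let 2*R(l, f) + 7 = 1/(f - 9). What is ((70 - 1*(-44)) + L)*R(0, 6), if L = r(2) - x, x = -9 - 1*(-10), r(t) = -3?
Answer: -1210/3 ≈ -403.33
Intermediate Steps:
x = 1 (x = -9 + 10 = 1)
R(l, f) = -7/2 + 1/(2*(-9 + f)) (R(l, f) = -7/2 + 1/(2*(f - 9)) = -7/2 + 1/(2*(-9 + f)))
L = -4 (L = -3 - 1*1 = -3 - 1 = -4)
((70 - 1*(-44)) + L)*R(0, 6) = ((70 - 1*(-44)) - 4)*((64 - 7*6)/(2*(-9 + 6))) = ((70 + 44) - 4)*((½)*(64 - 42)/(-3)) = (114 - 4)*((½)*(-⅓)*22) = 110*(-11/3) = -1210/3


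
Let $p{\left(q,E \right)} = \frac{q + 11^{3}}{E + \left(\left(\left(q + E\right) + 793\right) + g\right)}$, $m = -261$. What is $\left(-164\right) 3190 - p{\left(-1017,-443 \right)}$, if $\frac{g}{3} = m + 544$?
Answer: $- \frac{136544446}{261} \approx -5.2316 \cdot 10^{5}$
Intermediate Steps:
$g = 849$ ($g = 3 \left(-261 + 544\right) = 3 \cdot 283 = 849$)
$p{\left(q,E \right)} = \frac{1331 + q}{1642 + q + 2 E}$ ($p{\left(q,E \right)} = \frac{q + 11^{3}}{E + \left(\left(\left(q + E\right) + 793\right) + 849\right)} = \frac{q + 1331}{E + \left(\left(\left(E + q\right) + 793\right) + 849\right)} = \frac{1331 + q}{E + \left(\left(793 + E + q\right) + 849\right)} = \frac{1331 + q}{E + \left(1642 + E + q\right)} = \frac{1331 + q}{1642 + q + 2 E}$)
$\left(-164\right) 3190 - p{\left(-1017,-443 \right)} = \left(-164\right) 3190 - \frac{1331 - 1017}{1642 - 1017 + 2 \left(-443\right)} = -523160 - \frac{1}{1642 - 1017 - 886} \cdot 314 = -523160 - \frac{1}{-261} \cdot 314 = -523160 - \left(- \frac{1}{261}\right) 314 = -523160 - - \frac{314}{261} = -523160 + \frac{314}{261} = - \frac{136544446}{261}$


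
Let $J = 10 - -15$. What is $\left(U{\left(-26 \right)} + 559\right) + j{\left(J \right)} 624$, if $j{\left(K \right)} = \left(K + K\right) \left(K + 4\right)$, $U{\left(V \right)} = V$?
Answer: $905333$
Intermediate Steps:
$J = 25$ ($J = 10 + 15 = 25$)
$j{\left(K \right)} = 2 K \left(4 + K\right)$
$\left(U{\left(-26 \right)} + 559\right) + j{\left(J \right)} 624 = \left(-26 + 559\right) + 2 \cdot 25 \left(4 + 25\right) 624 = 533 + 2 \cdot 25 \cdot 29 \cdot 624 = 533 + 1450 \cdot 624 = 533 + 904800 = 905333$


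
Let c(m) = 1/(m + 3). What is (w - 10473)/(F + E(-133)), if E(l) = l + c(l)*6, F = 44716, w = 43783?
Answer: 1082575/1448946 ≈ 0.74715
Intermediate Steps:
c(m) = 1/(3 + m)
E(l) = l + 6/(3 + l)
(w - 10473)/(F + E(-133)) = (43783 - 10473)/(44716 + (6 - 133*(3 - 133))/(3 - 133)) = 33310/(44716 + (6 - 133*(-130))/(-130)) = 33310/(44716 - (6 + 17290)/130) = 33310/(44716 - 1/130*17296) = 33310/(44716 - 8648/65) = 33310/(2897892/65) = 33310*(65/2897892) = 1082575/1448946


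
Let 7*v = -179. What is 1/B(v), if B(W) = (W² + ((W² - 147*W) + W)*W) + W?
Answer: -343/38265725 ≈ -8.9636e-6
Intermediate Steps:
v = -179/7 (v = (⅐)*(-179) = -179/7 ≈ -25.571)
B(W) = W + W² + W*(W² - 146*W) (B(W) = (W² + (W² - 146*W)*W) + W = (W² + W*(W² - 146*W)) + W = W + W² + W*(W² - 146*W))
1/B(v) = 1/(-179*(1 + (-179/7)² - 145*(-179/7))/7) = 1/(-179*(1 + 32041/49 + 25955/7)/7) = 1/(-179/7*213775/49) = 1/(-38265725/343) = -343/38265725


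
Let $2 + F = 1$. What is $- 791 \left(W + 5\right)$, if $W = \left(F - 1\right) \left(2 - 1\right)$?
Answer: $-2373$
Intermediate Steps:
$F = -1$ ($F = -2 + 1 = -1$)
$W = -2$ ($W = \left(-1 - 1\right) \left(2 - 1\right) = \left(-2\right) 1 = -2$)
$- 791 \left(W + 5\right) = - 791 \left(-2 + 5\right) = \left(-791\right) 3 = -2373$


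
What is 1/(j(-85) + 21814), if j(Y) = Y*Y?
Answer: 1/29039 ≈ 3.4436e-5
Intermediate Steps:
j(Y) = Y²
1/(j(-85) + 21814) = 1/((-85)² + 21814) = 1/(7225 + 21814) = 1/29039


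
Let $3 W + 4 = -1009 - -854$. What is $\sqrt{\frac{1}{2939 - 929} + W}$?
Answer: $\frac{i \sqrt{214123290}}{2010} \approx 7.2801 i$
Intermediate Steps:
$W = -53$ ($W = - \frac{4}{3} + \frac{-1009 - -854}{3} = - \frac{4}{3} + \frac{-1009 + 854}{3} = - \frac{4}{3} + \frac{1}{3} \left(-155\right) = - \frac{4}{3} - \frac{155}{3} = -53$)
$\sqrt{\frac{1}{2939 - 929} + W} = \sqrt{\frac{1}{2939 - 929} - 53} = \sqrt{\frac{1}{2010} - 53} = \sqrt{- \frac{106529}{2010}} = \frac{i \sqrt{214123290}}{2010}$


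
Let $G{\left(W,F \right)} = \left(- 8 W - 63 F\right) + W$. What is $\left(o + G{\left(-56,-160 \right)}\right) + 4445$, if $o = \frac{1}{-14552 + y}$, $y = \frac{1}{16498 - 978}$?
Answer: $\frac{3368960265243}{225847039} \approx 14917.0$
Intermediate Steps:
$G{\left(W,F \right)} = - 63 F - 7 W$ ($G{\left(W,F \right)} = \left(- 63 F - 8 W\right) + W = - 63 F - 7 W$)
$y = \frac{1}{15520} \approx 6.4433 \cdot 10^{-5}$
$o = - \frac{15520}{225847039}$ ($o = \frac{1}{-14552 + \frac{1}{15520}} = \frac{1}{- \frac{225847039}{15520}} = - \frac{15520}{225847039} \approx -6.8719 \cdot 10^{-5}$)
$\left(o + G{\left(-56,-160 \right)}\right) + 4445 = \left(- \frac{15520}{225847039} - -10472\right) + 4445 = \left(- \frac{15520}{225847039} + \left(10080 + 392\right)\right) + 4445 = \left(- \frac{15520}{225847039} + 10472\right) + 4445 = \frac{2365070176888}{225847039} + 4445 = \frac{3368960265243}{225847039}$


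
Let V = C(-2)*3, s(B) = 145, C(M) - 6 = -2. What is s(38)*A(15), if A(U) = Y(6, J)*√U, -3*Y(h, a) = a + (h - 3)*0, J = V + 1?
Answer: -1885*√15/3 ≈ -2433.5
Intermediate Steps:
C(M) = 4 (C(M) = 6 - 2 = 4)
V = 12 (V = 4*3 = 12)
J = 13 (J = 12 + 1 = 13)
Y(h, a) = -a/3 (Y(h, a) = -(a + (h - 3)*0)/3 = -(a + (-3 + h)*0)/3 = -(a + 0)/3 = -a/3)
A(U) = -13*√U/3 (A(U) = (-⅓*13)*√U = -13*√U/3)
s(38)*A(15) = 145*(-13*√15/3) = -1885*√15/3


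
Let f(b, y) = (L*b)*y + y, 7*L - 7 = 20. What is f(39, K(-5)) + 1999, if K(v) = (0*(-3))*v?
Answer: 1999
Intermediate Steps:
L = 27/7 (L = 1 + (1/7)*20 = 1 + 20/7 = 27/7 ≈ 3.8571)
K(v) = 0 (K(v) = 0*v = 0)
f(b, y) = y + 27*b*y/7 (f(b, y) = (27*b/7)*y + y = 27*b*y/7 + y = y + 27*b*y/7)
f(39, K(-5)) + 1999 = (1/7)*0*(7 + 27*39) + 1999 = (1/7)*0*(7 + 1053) + 1999 = (1/7)*0*1060 + 1999 = 0 + 1999 = 1999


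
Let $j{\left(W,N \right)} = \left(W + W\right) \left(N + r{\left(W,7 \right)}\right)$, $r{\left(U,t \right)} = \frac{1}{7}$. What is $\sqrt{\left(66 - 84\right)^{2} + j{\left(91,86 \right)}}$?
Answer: $3 \sqrt{1778} \approx 126.5$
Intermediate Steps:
$r{\left(U,t \right)} = \frac{1}{7}$
$j{\left(W,N \right)} = 2 W \left(\frac{1}{7} + N\right)$ ($j{\left(W,N \right)} = \left(W + W\right) \left(N + \frac{1}{7}\right) = 2 W \left(\frac{1}{7} + N\right)$)
$\sqrt{\left(66 - 84\right)^{2} + j{\left(91,86 \right)}} = \sqrt{\left(66 - 84\right)^{2} + \frac{2}{7} \cdot 91 \left(1 + 7 \cdot 86\right)} = \sqrt{\left(-18\right)^{2} + \frac{2}{7} \cdot 91 \left(1 + 602\right)} = \sqrt{324 + \frac{2}{7} \cdot 91 \cdot 603} = \sqrt{324 + 15678} = \sqrt{16002} = 3 \sqrt{1778}$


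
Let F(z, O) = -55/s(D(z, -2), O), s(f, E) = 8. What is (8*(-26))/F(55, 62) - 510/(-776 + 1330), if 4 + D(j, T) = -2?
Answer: 446903/15235 ≈ 29.334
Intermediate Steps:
D(j, T) = -6 (D(j, T) = -4 - 2 = -6)
F(z, O) = -55/8
(8*(-26))/F(55, 62) - 510/(-776 + 1330) = (8*(-26))/(-55/8) - 510/(-776 + 1330) = -208*(-8/55) - 510/554 = 1664/55 - 510*1/554 = 1664/55 - 255/277 = 446903/15235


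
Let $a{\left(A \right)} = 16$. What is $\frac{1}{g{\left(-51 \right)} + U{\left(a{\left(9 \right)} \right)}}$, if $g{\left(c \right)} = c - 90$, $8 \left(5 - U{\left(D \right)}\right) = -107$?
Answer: $- \frac{8}{981} \approx -0.0081549$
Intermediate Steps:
$U{\left(D \right)} = \frac{147}{8}$ ($U{\left(D \right)} = 5 - - \frac{107}{8} = 5 + \frac{107}{8} = \frac{147}{8}$)
$g{\left(c \right)} = -90 + c$ ($g{\left(c \right)} = c - 90 = -90 + c$)
$\frac{1}{g{\left(-51 \right)} + U{\left(a{\left(9 \right)} \right)}} = \frac{1}{\left(-90 - 51\right) + \frac{147}{8}} = \frac{1}{-141 + \frac{147}{8}} = \frac{1}{- \frac{981}{8}} = - \frac{8}{981}$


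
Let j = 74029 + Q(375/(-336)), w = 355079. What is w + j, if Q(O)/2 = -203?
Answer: 428702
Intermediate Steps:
Q(O) = -406 (Q(O) = 2*(-203) = -406)
j = 73623 (j = 74029 - 406 = 73623)
w + j = 355079 + 73623 = 428702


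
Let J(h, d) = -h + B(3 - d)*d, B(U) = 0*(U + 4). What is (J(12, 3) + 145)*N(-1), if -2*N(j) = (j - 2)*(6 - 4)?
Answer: 399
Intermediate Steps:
N(j) = 2 - j (N(j) = -(j - 2)*(6 - 4)/2 = -(-2 + j)*2/2 = -(-4 + 2*j)/2 = 2 - j)
B(U) = 0 (B(U) = 0*(4 + U) = 0)
J(h, d) = -h (J(h, d) = -h + 0*d = -h + 0 = -h)
(J(12, 3) + 145)*N(-1) = (-1*12 + 145)*(2 - 1*(-1)) = (-12 + 145)*(2 + 1) = 133*3 = 399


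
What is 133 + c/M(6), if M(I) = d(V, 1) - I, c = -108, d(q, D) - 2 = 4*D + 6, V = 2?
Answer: 115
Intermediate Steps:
d(q, D) = 8 + 4*D (d(q, D) = 2 + (4*D + 6) = 2 + (6 + 4*D) = 8 + 4*D)
M(I) = 12 - I (M(I) = (8 + 4*1) - I = (8 + 4) - I = 12 - I)
133 + c/M(6) = 133 - 108/(12 - 1*6) = 133 - 108/(12 - 6) = 133 - 108/6 = 133 - 108*⅙ = 133 - 18 = 115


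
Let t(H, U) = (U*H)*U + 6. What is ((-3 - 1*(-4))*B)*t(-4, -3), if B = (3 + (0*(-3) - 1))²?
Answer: -120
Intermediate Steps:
t(H, U) = 6 + H*U² (t(H, U) = (H*U)*U + 6 = H*U² + 6 = 6 + H*U²)
B = 4 (B = (3 + (0 - 1))² = (3 - 1)² = 2² = 4)
((-3 - 1*(-4))*B)*t(-4, -3) = ((-3 - 1*(-4))*4)*(6 - 4*(-3)²) = ((-3 + 4)*4)*(6 - 4*9) = (1*4)*(6 - 36) = 4*(-30) = -120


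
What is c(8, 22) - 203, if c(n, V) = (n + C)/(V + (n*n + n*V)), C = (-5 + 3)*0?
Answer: -26589/131 ≈ -202.97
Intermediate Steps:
C = 0 (C = -2*0 = 0)
c(n, V) = n/(V + n² + V*n) (c(n, V) = (n + 0)/(V + (n*n + n*V)) = n/(V + (n² + V*n)) = n/(V + n² + V*n))
c(8, 22) - 203 = 8/(22 + 8² + 22*8) - 203 = 8/(22 + 64 + 176) - 203 = 8/262 - 203 = 8*(1/262) - 203 = 4/131 - 203 = -26589/131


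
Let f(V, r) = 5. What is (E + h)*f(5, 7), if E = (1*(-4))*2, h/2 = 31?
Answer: 270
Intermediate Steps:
h = 62 (h = 2*31 = 62)
E = -8 (E = -4*2 = -8)
(E + h)*f(5, 7) = (-8 + 62)*5 = 54*5 = 270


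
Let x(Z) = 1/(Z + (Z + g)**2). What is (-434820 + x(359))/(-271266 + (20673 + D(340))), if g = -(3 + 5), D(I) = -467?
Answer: 53726359199/31020973600 ≈ 1.7319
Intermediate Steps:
g = -8 (g = -1*8 = -8)
x(Z) = 1/(Z + (-8 + Z)**2) (x(Z) = 1/(Z + (Z - 8)**2) = 1/(Z + (-8 + Z)**2))
(-434820 + x(359))/(-271266 + (20673 + D(340))) = (-434820 + 1/(359 + (-8 + 359)**2))/(-271266 + (20673 - 467)) = (-434820 + 1/(359 + 351**2))/(-271266 + 20206) = (-434820 + 1/(359 + 123201))/(-251060) = (-434820 + 1/123560)*(-1/251060) = -53726359199/123560*(-1/251060) = 53726359199/31020973600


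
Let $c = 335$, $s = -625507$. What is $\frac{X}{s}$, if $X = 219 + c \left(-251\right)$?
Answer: $\frac{83866}{625507} \approx 0.13408$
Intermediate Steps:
$X = -83866$ ($X = 219 + 335 \left(-251\right) = 219 - 84085 = -83866$)
$\frac{X}{s} = - \frac{83866}{-625507} = \left(-83866\right) \left(- \frac{1}{625507}\right) = \frac{83866}{625507}$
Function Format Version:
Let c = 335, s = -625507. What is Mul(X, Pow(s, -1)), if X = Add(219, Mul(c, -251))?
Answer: Rational(83866, 625507) ≈ 0.13408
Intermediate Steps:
X = -83866 (X = Add(219, Mul(335, -251)) = Add(219, -84085) = -83866)
Mul(X, Pow(s, -1)) = Mul(-83866, Pow(-625507, -1)) = Mul(-83866, Rational(-1, 625507)) = Rational(83866, 625507)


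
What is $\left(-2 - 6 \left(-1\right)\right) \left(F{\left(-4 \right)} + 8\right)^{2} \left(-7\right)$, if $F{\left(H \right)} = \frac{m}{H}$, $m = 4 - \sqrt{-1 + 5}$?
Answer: $-1575$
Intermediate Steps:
$m = 2$ ($m = 4 - \sqrt{4} = 4 - 2 = 2$)
$F{\left(H \right)} = \frac{2}{H}$
$\left(-2 - 6 \left(-1\right)\right) \left(F{\left(-4 \right)} + 8\right)^{2} \left(-7\right) = \left(-2 - 6 \left(-1\right)\right) \left(\frac{2}{-4} + 8\right)^{2} \left(-7\right) = \left(-2 - -6\right) \left(2 \left(- \frac{1}{4}\right) + 8\right)^{2} \left(-7\right) = \left(-2 + 6\right) \left(- \frac{1}{2} + 8\right)^{2} \left(-7\right) = 4 \left(\frac{15}{2}\right)^{2} \left(-7\right) = 4 \cdot \frac{225}{4} \left(-7\right) = 225 \left(-7\right) = -1575$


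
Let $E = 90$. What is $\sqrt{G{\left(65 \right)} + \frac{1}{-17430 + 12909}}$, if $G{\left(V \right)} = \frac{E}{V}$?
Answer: $\frac{\sqrt{4782065145}}{58773} \approx 1.1766$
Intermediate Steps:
$G{\left(V \right)} = \frac{90}{V}$
$\sqrt{G{\left(65 \right)} + \frac{1}{-17430 + 12909}} = \sqrt{\frac{90}{65} + \frac{1}{-17430 + 12909}} = \sqrt{90 \cdot \frac{1}{65} + \frac{1}{-4521}} = \sqrt{\frac{18}{13} - \frac{1}{4521}} = \sqrt{\frac{81365}{58773}} = \frac{\sqrt{4782065145}}{58773}$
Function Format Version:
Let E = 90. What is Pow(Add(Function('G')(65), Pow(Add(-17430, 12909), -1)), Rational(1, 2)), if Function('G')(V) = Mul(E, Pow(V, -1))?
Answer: Mul(Rational(1, 58773), Pow(4782065145, Rational(1, 2))) ≈ 1.1766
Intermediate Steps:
Function('G')(V) = Mul(90, Pow(V, -1))
Pow(Add(Function('G')(65), Pow(Add(-17430, 12909), -1)), Rational(1, 2)) = Pow(Add(Mul(90, Pow(65, -1)), Pow(Add(-17430, 12909), -1)), Rational(1, 2)) = Pow(Add(Mul(90, Rational(1, 65)), Pow(-4521, -1)), Rational(1, 2)) = Pow(Add(Rational(18, 13), Rational(-1, 4521)), Rational(1, 2)) = Pow(Rational(81365, 58773), Rational(1, 2)) = Mul(Rational(1, 58773), Pow(4782065145, Rational(1, 2)))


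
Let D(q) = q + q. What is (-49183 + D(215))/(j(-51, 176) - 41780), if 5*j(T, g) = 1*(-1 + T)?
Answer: 243765/208952 ≈ 1.1666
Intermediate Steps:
D(q) = 2*q
j(T, g) = -1/5 + T/5 (j(T, g) = (1*(-1 + T))/5 = (-1 + T)/5 = -1/5 + T/5)
(-49183 + D(215))/(j(-51, 176) - 41780) = (-49183 + 2*215)/((-1/5 + (1/5)*(-51)) - 41780) = (-49183 + 430)/((-1/5 - 51/5) - 41780) = -48753/(-52/5 - 41780) = -48753/(-208952/5) = -48753*(-5/208952) = 243765/208952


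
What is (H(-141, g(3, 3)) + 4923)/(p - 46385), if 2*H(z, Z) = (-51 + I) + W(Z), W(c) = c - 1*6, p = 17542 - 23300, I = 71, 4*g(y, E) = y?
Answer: -39443/417144 ≈ -0.094555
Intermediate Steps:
g(y, E) = y/4
p = -5758
W(c) = -6 + c (W(c) = c - 6 = -6 + c)
H(z, Z) = 7 + Z/2 (H(z, Z) = ((-51 + 71) + (-6 + Z))/2 = (20 + (-6 + Z))/2 = (14 + Z)/2 = 7 + Z/2)
(H(-141, g(3, 3)) + 4923)/(p - 46385) = ((7 + ((¼)*3)/2) + 4923)/(-5758 - 46385) = ((7 + (½)*(¾)) + 4923)/(-52143) = ((7 + 3/8) + 4923)*(-1/52143) = (59/8 + 4923)*(-1/52143) = (39443/8)*(-1/52143) = -39443/417144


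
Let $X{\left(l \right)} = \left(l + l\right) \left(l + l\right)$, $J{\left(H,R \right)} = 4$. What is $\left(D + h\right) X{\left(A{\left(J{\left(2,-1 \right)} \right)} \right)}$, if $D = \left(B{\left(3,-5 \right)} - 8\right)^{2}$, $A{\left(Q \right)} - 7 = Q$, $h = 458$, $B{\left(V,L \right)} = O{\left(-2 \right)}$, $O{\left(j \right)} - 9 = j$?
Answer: $222156$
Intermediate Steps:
$O{\left(j \right)} = 9 + j$
$B{\left(V,L \right)} = 7$ ($B{\left(V,L \right)} = 9 - 2 = 7$)
$A{\left(Q \right)} = 7 + Q$
$X{\left(l \right)} = 4 l^{2}$ ($X{\left(l \right)} = 2 l 2 l = 4 l^{2}$)
$D = 1$ ($D = \left(7 - 8\right)^{2} = \left(-1\right)^{2} = 1$)
$\left(D + h\right) X{\left(A{\left(J{\left(2,-1 \right)} \right)} \right)} = \left(1 + 458\right) 4 \left(7 + 4\right)^{2} = 459 \cdot 4 \cdot 11^{2} = 459 \cdot 4 \cdot 121 = 459 \cdot 484 = 222156$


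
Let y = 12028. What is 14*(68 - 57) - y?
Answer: -11874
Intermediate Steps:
14*(68 - 57) - y = 14*(68 - 57) - 1*12028 = 14*11 - 12028 = 154 - 12028 = -11874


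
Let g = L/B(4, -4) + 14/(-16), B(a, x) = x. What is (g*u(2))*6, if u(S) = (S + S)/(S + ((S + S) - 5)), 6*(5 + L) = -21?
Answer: 30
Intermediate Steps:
L = -17/2 (L = -5 + (⅙)*(-21) = -5 - 7/2 = -17/2 ≈ -8.5000)
u(S) = 2*S/(-5 + 3*S) (u(S) = (2*S)/(S + (2*S - 5)) = (2*S)/(S + (-5 + 2*S)) = (2*S)/(-5 + 3*S) = 2*S/(-5 + 3*S))
g = 5/4 (g = -17/2/(-4) + 14/(-16) = -17/2*(-¼) + 14*(-1/16) = 17/8 - 7/8 = 5/4 ≈ 1.2500)
(g*u(2))*6 = (5*(2*2/(-5 + 3*2))/4)*6 = (5*(2*2/(-5 + 6))/4)*6 = (5*(2*2/1)/4)*6 = (5*(2*2*1)/4)*6 = ((5/4)*4)*6 = 5*6 = 30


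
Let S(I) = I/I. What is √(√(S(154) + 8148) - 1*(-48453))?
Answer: √(48453 + √8149) ≈ 220.33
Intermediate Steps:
S(I) = 1
√(√(S(154) + 8148) - 1*(-48453)) = √(√(1 + 8148) - 1*(-48453)) = √(√8149 + 48453) = √(48453 + √8149)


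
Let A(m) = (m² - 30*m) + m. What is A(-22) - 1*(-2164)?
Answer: 3286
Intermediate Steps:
A(m) = m² - 29*m
A(-22) - 1*(-2164) = -22*(-29 - 22) - 1*(-2164) = -22*(-51) + 2164 = 1122 + 2164 = 3286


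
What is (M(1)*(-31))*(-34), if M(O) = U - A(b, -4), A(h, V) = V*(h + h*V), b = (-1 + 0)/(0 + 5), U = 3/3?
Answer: 17918/5 ≈ 3583.6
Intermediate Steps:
U = 1 (U = 3*(1/3) = 1)
b = -1/5 ≈ -0.20000
A(h, V) = V*(h + V*h)
M(O) = 17/5 (M(O) = 1 - (-4)*(-1)*(1 - 4)/5 = 1 - (-4)*(-1)*(-3)/5 = 1 - 1*(-12/5) = 1 + 12/5 = 17/5)
(M(1)*(-31))*(-34) = ((17/5)*(-31))*(-34) = -527/5*(-34) = 17918/5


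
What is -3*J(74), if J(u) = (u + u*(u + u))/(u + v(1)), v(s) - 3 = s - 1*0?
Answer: -5513/13 ≈ -424.08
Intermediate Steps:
v(s) = 3 + s (v(s) = 3 + (s - 1*0) = 3 + (s + 0) = 3 + s)
J(u) = (u + 2*u**2)/(4 + u) (J(u) = (u + u*(u + u))/(u + (3 + 1)) = (u + u*(2*u))/(u + 4) = (u + 2*u**2)/(4 + u))
-3*J(74) = -222*(1 + 2*74)/(4 + 74) = -222*(1 + 148)/78 = -222*149/78 = -3*5513/39 = -5513/13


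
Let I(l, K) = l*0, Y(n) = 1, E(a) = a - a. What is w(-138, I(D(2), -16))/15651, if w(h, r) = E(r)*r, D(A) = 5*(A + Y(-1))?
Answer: 0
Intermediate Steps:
E(a) = 0
D(A) = 5 + 5*A (D(A) = 5*(A + 1) = 5*(1 + A) = 5 + 5*A)
I(l, K) = 0
w(h, r) = 0 (w(h, r) = 0*r = 0)
w(-138, I(D(2), -16))/15651 = 0/15651 = 0*(1/15651) = 0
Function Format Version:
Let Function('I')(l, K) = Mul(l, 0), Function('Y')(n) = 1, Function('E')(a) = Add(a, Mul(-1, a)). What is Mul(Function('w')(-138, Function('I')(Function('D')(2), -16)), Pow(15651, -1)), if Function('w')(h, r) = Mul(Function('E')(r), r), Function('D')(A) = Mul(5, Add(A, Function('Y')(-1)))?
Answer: 0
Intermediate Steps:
Function('E')(a) = 0
Function('D')(A) = Add(5, Mul(5, A)) (Function('D')(A) = Mul(5, Add(A, 1)) = Mul(5, Add(1, A)) = Add(5, Mul(5, A)))
Function('I')(l, K) = 0
Function('w')(h, r) = 0 (Function('w')(h, r) = Mul(0, r) = 0)
Mul(Function('w')(-138, Function('I')(Function('D')(2), -16)), Pow(15651, -1)) = Mul(0, Pow(15651, -1)) = Mul(0, Rational(1, 15651)) = 0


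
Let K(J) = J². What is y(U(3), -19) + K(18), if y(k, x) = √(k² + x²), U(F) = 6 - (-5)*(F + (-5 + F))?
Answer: 324 + √482 ≈ 345.95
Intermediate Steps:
U(F) = -19 + 10*F (U(F) = 6 - (-5)*(-5 + 2*F) = 6 - (25 - 10*F) = 6 + (-25 + 10*F) = -19 + 10*F)
y(U(3), -19) + K(18) = √((-19 + 10*3)² + (-19)²) + 18² = √((-19 + 30)² + 361) + 324 = √(11² + 361) + 324 = √(121 + 361) + 324 = √482 + 324 = 324 + √482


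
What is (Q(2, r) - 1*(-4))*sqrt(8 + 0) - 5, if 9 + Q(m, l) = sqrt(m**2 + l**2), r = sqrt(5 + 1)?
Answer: -5 + 2*sqrt(2)*(-5 + sqrt(10)) ≈ -10.198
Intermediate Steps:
r = sqrt(6) ≈ 2.4495
Q(m, l) = -9 + sqrt(l**2 + m**2) (Q(m, l) = -9 + sqrt(m**2 + l**2) = -9 + sqrt(l**2 + m**2))
(Q(2, r) - 1*(-4))*sqrt(8 + 0) - 5 = ((-9 + sqrt((sqrt(6))**2 + 2**2)) - 1*(-4))*sqrt(8 + 0) - 5 = ((-9 + sqrt(6 + 4)) + 4)*sqrt(8) - 5 = ((-9 + sqrt(10)) + 4)*(2*sqrt(2)) - 5 = (-5 + sqrt(10))*(2*sqrt(2)) - 5 = 2*sqrt(2)*(-5 + sqrt(10)) - 5 = -5 + 2*sqrt(2)*(-5 + sqrt(10))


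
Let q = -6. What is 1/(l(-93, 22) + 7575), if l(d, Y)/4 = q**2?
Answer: 1/7719 ≈ 0.00012955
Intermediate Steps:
l(d, Y) = 144 (l(d, Y) = 4*(-6)**2 = 4*36 = 144)
1/(l(-93, 22) + 7575) = 1/(144 + 7575) = 1/7719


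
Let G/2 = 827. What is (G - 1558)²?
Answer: 9216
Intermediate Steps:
G = 1654 (G = 2*827 = 1654)
(G - 1558)² = (1654 - 1558)² = 96² = 9216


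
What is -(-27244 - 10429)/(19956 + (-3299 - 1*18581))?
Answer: -37673/1924 ≈ -19.581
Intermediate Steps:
-(-27244 - 10429)/(19956 + (-3299 - 1*18581)) = -(-37673)/(19956 + (-3299 - 18581)) = -(-37673)/(19956 - 21880) = -(-37673)/(-1924) = -(-37673)*(-1)/1924 = -1*37673/1924 = -37673/1924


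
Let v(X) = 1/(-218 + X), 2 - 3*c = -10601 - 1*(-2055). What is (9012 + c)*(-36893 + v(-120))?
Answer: -221863304320/507 ≈ -4.3760e+8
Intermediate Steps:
c = 8548/3 (c = ⅔ - (-10601 - 1*(-2055))/3 = ⅔ - (-10601 + 2055)/3 = ⅔ - ⅓*(-8546) = ⅔ + 8546/3 = 8548/3 ≈ 2849.3)
(9012 + c)*(-36893 + v(-120)) = (9012 + 8548/3)*(-36893 + 1/(-218 - 120)) = 35584*(-36893 + 1/(-338))/3 = 35584*(-36893 - 1/338)/3 = (35584/3)*(-12469835/338) = -221863304320/507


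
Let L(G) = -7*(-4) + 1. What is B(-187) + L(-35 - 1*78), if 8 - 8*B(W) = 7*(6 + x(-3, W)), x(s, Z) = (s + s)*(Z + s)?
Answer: -3891/4 ≈ -972.75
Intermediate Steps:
L(G) = 29 (L(G) = 28 + 1 = 29)
x(s, Z) = 2*s*(Z + s) (x(s, Z) = (2*s)*(Z + s) = 2*s*(Z + s))
B(W) = -20 + 21*W/4 (B(W) = 1 - 7*(6 + 2*(-3)*(W - 3))/8 = 1 - 7*(6 + 2*(-3)*(-3 + W))/8 = 1 - 7*(6 + (18 - 6*W))/8 = 1 - 7*(24 - 6*W)/8 = 1 - (168 - 42*W)/8 = 1 + (-21 + 21*W/4) = -20 + 21*W/4)
B(-187) + L(-35 - 1*78) = (-20 + (21/4)*(-187)) + 29 = (-20 - 3927/4) + 29 = -4007/4 + 29 = -3891/4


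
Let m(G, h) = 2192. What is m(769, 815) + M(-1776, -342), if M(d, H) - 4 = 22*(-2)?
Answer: 2152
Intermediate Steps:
M(d, H) = -40 (M(d, H) = 4 + 22*(-2) = 4 - 44 = -40)
m(769, 815) + M(-1776, -342) = 2192 - 40 = 2152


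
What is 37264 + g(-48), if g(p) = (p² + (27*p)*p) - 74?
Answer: 101702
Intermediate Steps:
g(p) = -74 + 28*p² (g(p) = (p² + 27*p²) - 74 = 28*p² - 74 = -74 + 28*p²)
37264 + g(-48) = 37264 + (-74 + 28*(-48)²) = 37264 + (-74 + 28*2304) = 37264 + (-74 + 64512) = 37264 + 64438 = 101702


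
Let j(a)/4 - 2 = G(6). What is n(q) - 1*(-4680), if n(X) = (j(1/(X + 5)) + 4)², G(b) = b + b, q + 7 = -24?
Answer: 8280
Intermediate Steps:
q = -31 (q = -7 - 24 = -31)
G(b) = 2*b
j(a) = 56 (j(a) = 8 + 4*(2*6) = 8 + 4*12 = 8 + 48 = 56)
n(X) = 3600 (n(X) = (56 + 4)² = 60² = 3600)
n(q) - 1*(-4680) = 3600 - 1*(-4680) = 3600 + 4680 = 8280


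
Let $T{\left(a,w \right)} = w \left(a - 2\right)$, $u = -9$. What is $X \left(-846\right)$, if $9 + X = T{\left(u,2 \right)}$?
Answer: $26226$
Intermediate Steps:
$T{\left(a,w \right)} = w \left(-2 + a\right)$
$X = -31$ ($X = -9 + 2 \left(-2 - 9\right) = -9 + 2 \left(-11\right) = -9 - 22 = -31$)
$X \left(-846\right) = \left(-31\right) \left(-846\right) = 26226$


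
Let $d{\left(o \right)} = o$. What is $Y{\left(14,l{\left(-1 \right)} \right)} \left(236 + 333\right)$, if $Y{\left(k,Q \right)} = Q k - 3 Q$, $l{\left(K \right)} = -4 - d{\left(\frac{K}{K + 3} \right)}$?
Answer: $- \frac{43813}{2} \approx -21907.0$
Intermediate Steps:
$l{\left(K \right)} = -4 - \frac{K}{3 + K}$ ($l{\left(K \right)} = -4 - \frac{K}{K + 3} = -4 - \frac{K}{3 + K}$)
$Y{\left(k,Q \right)} = - 3 Q + Q k$
$Y{\left(14,l{\left(-1 \right)} \right)} \left(236 + 333\right) = \frac{-12 - -5}{3 - 1} \left(-3 + 14\right) \left(236 + 333\right) = \frac{-12 + 5}{2} \cdot 11 \cdot 569 = \frac{1}{2} \left(-7\right) 11 \cdot 569 = \left(- \frac{7}{2}\right) 11 \cdot 569 = \left(- \frac{77}{2}\right) 569 = - \frac{43813}{2}$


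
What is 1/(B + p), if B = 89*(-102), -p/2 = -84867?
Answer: 1/160656 ≈ 6.2245e-6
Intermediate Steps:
p = 169734 (p = -2*(-84867) = 169734)
B = -9078
1/(B + p) = 1/(-9078 + 169734) = 1/160656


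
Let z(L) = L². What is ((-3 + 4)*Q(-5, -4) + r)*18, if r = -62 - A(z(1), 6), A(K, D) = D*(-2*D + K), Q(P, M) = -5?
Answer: -18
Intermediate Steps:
A(K, D) = D*(K - 2*D)
r = 4 (r = -62 - 6*(1² - 2*6) = -62 - 6*(1 - 12) = -62 - 6*(-11) = -62 - 1*(-66) = -62 + 66 = 4)
((-3 + 4)*Q(-5, -4) + r)*18 = ((-3 + 4)*(-5) + 4)*18 = (1*(-5) + 4)*18 = (-5 + 4)*18 = -1*18 = -18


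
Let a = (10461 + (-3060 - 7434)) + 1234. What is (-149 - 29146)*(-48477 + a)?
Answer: 1384950420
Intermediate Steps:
a = 1201 (a = (10461 - 10494) + 1234 = -33 + 1234 = 1201)
(-149 - 29146)*(-48477 + a) = (-149 - 29146)*(-48477 + 1201) = -29295*(-47276) = 1384950420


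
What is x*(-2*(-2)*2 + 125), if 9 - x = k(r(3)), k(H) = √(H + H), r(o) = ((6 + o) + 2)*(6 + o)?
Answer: 1197 - 399*√22 ≈ -674.48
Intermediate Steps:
r(o) = (6 + o)*(8 + o) (r(o) = (8 + o)*(6 + o) = (6 + o)*(8 + o))
k(H) = √2*√H (k(H) = √(2*H) = √2*√H)
x = 9 - 3*√22 (x = 9 - √2*√(48 + 3² + 14*3) = 9 - √2*√(48 + 9 + 42) = 9 - √2*√99 = 9 - √2*3*√11 = 9 - 3*√22 ≈ -5.0712)
x*(-2*(-2)*2 + 125) = (9 - 3*√22)*(-2*(-2)*2 + 125) = (9 - 3*√22)*(4*2 + 125) = (9 - 3*√22)*(8 + 125) = (9 - 3*√22)*133 = 1197 - 399*√22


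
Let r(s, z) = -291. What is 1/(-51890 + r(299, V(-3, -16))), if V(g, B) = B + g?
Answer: -1/52181 ≈ -1.9164e-5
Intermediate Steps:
1/(-51890 + r(299, V(-3, -16))) = 1/(-51890 - 291) = 1/(-52181) = -1/52181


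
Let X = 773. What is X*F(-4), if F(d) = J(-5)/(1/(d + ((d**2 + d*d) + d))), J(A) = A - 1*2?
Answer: -129864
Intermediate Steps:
J(A) = -2 + A (J(A) = A - 2 = -2 + A)
F(d) = -14*d - 14*d**2 (F(d) = (-2 - 5)/(1/(d + ((d**2 + d*d) + d))) = -(7*(d**2 + d**2) + 14*d) = -(14*d + 14*d**2) = -7*(2*d + 2*d**2) = -14*d - 14*d**2)
X*F(-4) = 773*(-14*(-4)*(1 - 4)) = 773*(-14*(-4)*(-3)) = 773*(-168) = -129864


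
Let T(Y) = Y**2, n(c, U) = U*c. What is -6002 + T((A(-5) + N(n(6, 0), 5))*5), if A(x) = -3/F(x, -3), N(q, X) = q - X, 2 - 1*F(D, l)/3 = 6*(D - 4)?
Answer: -16848247/3136 ≈ -5372.5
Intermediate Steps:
F(D, l) = 78 - 18*D (F(D, l) = 6 - 18*(D - 4) = 6 - 18*(-4 + D) = 6 - 3*(-24 + 6*D) = 6 + (72 - 18*D) = 78 - 18*D)
A(x) = -3/(78 - 18*x)
-6002 + T((A(-5) + N(n(6, 0), 5))*5) = -6002 + ((1/(2*(-13 + 3*(-5))) + (0*6 - 1*5))*5)**2 = -6002 + ((1/(2*(-13 - 15)) + (0 - 5))*5)**2 = -6002 + (((1/2)/(-28) - 5)*5)**2 = -6002 + (((1/2)*(-1/28) - 5)*5)**2 = -6002 + ((-1/56 - 5)*5)**2 = -6002 + (-281/56*5)**2 = -6002 + (-1405/56)**2 = -6002 + 1974025/3136 = -16848247/3136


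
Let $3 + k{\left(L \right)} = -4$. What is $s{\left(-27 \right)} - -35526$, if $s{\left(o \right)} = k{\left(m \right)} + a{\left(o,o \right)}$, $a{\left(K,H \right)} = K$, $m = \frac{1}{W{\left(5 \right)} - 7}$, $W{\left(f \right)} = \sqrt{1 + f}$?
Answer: $35492$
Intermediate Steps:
$m = \frac{1}{-7 + \sqrt{6}}$ ($m = \frac{1}{\sqrt{1 + 5} - 7} = \frac{1}{\sqrt{6} - 7} = \frac{1}{-7 + \sqrt{6}} \approx -0.21976$)
$k{\left(L \right)} = -7$ ($k{\left(L \right)} = -3 - 4 = -7$)
$s{\left(o \right)} = -7 + o$
$s{\left(-27 \right)} - -35526 = \left(-7 - 27\right) - -35526 = -34 + 35526 = 35492$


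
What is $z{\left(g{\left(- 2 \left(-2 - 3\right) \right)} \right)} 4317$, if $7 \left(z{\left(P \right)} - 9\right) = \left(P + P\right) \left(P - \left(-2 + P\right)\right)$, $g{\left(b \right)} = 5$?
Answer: $\frac{358311}{7} \approx 51187.0$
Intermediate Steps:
$z{\left(P \right)} = 9 + \frac{4 P}{7}$ ($z{\left(P \right)} = 9 + \frac{\left(P + P\right) \left(P - \left(-2 + P\right)\right)}{7} = 9 + \frac{2 P 2}{7} = 9 + \frac{4 P}{7}$)
$z{\left(g{\left(- 2 \left(-2 - 3\right) \right)} \right)} 4317 = \left(9 + \frac{4}{7} \cdot 5\right) 4317 = \left(9 + \frac{20}{7}\right) 4317 = \frac{83}{7} \cdot 4317 = \frac{358311}{7}$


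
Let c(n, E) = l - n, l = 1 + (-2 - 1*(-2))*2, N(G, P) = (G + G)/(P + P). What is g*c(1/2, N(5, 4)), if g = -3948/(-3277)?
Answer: 1974/3277 ≈ 0.60238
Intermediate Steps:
g = 3948/3277 (g = -3948*(-1/3277) = 3948/3277 ≈ 1.2048)
N(G, P) = G/P (N(G, P) = (2*G)/((2*P)) = (2*G)*(1/(2*P)) = G/P)
l = 1 (l = 1 + (-2 + 2)*2 = 1 + 0*2 = 1 + 0 = 1)
c(n, E) = 1 - n
g*c(1/2, N(5, 4)) = 3948*(1 - 1/2)/3277 = 3948*(1 - 1*½)/3277 = 3948*(1 - ½)/3277 = (3948/3277)*(½) = 1974/3277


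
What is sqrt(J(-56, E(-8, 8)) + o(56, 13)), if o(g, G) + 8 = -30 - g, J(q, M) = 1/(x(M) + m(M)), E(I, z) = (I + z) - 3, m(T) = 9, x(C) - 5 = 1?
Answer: I*sqrt(21135)/15 ≈ 9.6919*I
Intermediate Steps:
x(C) = 6 (x(C) = 5 + 1 = 6)
E(I, z) = -3 + I + z
J(q, M) = 1/15 (J(q, M) = 1/(6 + 9) = 1/15)
o(g, G) = -38 - g (o(g, G) = -8 + (-30 - g) = -38 - g)
sqrt(J(-56, E(-8, 8)) + o(56, 13)) = sqrt(1/15 + (-38 - 1*56)) = sqrt(1/15 + (-38 - 56)) = sqrt(1/15 - 94) = sqrt(-1409/15) = I*sqrt(21135)/15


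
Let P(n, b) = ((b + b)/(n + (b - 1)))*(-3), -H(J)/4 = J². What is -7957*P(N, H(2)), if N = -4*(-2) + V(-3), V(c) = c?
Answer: 63656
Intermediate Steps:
H(J) = -4*J²
N = 5 (N = -4*(-2) - 3 = 8 - 3 = 5)
P(n, b) = -6*b/(-1 + b + n) (P(n, b) = ((2*b)/(n + (-1 + b)))*(-3) = ((2*b)/(-1 + b + n))*(-3) = (2*b/(-1 + b + n))*(-3) = -6*b/(-1 + b + n))
-7957*P(N, H(2)) = -(-47742)*(-4*2²)/(-1 - 4*2² + 5) = -(-47742)*(-4*4)/(-1 - 4*4 + 5) = -(-47742)*(-16)/(-1 - 16 + 5) = -(-47742)*(-16)/(-12) = -(-47742)*(-16)*(-1)/12 = -7957*(-8) = 63656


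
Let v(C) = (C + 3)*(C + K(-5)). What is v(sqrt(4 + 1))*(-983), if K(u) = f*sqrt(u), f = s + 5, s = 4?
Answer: -4915 - 44235*I - sqrt(5)*(2949 + 26541*I) ≈ -11509.0 - 1.0358e+5*I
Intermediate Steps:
f = 9 (f = 4 + 5 = 9)
K(u) = 9*sqrt(u)
v(C) = (3 + C)*(C + 9*I*sqrt(5)) (v(C) = (C + 3)*(C + 9*sqrt(-5)) = (3 + C)*(C + 9*(I*sqrt(5))) = (3 + C)*(C + 9*I*sqrt(5)))
v(sqrt(4 + 1))*(-983) = ((sqrt(4 + 1))**2 + 3*sqrt(4 + 1) + 27*I*sqrt(5) + 9*I*sqrt(4 + 1)*sqrt(5))*(-983) = ((sqrt(5))**2 + 3*sqrt(5) + 27*I*sqrt(5) + 9*I*sqrt(5)*sqrt(5))*(-983) = (5 + 3*sqrt(5) + 27*I*sqrt(5) + 45*I)*(-983) = (5 + 3*sqrt(5) + 45*I + 27*I*sqrt(5))*(-983) = -4915 - 44235*I - 2949*sqrt(5) - 26541*I*sqrt(5)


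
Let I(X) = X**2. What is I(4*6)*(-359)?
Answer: -206784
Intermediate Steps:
I(4*6)*(-359) = (4*6)**2*(-359) = 24**2*(-359) = 576*(-359) = -206784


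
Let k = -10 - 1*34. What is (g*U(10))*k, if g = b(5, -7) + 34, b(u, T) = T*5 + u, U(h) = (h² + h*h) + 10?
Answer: -36960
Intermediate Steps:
k = -44 (k = -10 - 34 = -44)
U(h) = 10 + 2*h² (U(h) = (h² + h²) + 10 = 2*h² + 10 = 10 + 2*h²)
b(u, T) = u + 5*T (b(u, T) = 5*T + u = u + 5*T)
g = 4 (g = (5 + 5*(-7)) + 34 = (5 - 35) + 34 = -30 + 34 = 4)
(g*U(10))*k = (4*(10 + 2*10²))*(-44) = (4*(10 + 2*100))*(-44) = (4*(10 + 200))*(-44) = (4*210)*(-44) = 840*(-44) = -36960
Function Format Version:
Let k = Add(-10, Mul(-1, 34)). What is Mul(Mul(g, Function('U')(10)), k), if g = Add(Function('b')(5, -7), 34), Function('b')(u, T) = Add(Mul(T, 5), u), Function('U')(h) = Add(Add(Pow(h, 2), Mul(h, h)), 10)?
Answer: -36960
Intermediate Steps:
k = -44 (k = Add(-10, -34) = -44)
Function('U')(h) = Add(10, Mul(2, Pow(h, 2))) (Function('U')(h) = Add(Add(Pow(h, 2), Pow(h, 2)), 10) = Add(Mul(2, Pow(h, 2)), 10) = Add(10, Mul(2, Pow(h, 2))))
Function('b')(u, T) = Add(u, Mul(5, T)) (Function('b')(u, T) = Add(Mul(5, T), u) = Add(u, Mul(5, T)))
g = 4 (g = Add(Add(5, Mul(5, -7)), 34) = Add(Add(5, -35), 34) = Add(-30, 34) = 4)
Mul(Mul(g, Function('U')(10)), k) = Mul(Mul(4, Add(10, Mul(2, Pow(10, 2)))), -44) = Mul(Mul(4, Add(10, Mul(2, 100))), -44) = Mul(Mul(4, Add(10, 200)), -44) = Mul(Mul(4, 210), -44) = Mul(840, -44) = -36960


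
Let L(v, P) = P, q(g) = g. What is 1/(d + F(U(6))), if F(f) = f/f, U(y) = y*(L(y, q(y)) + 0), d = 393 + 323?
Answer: 1/717 ≈ 0.0013947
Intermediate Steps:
d = 716
U(y) = y**2 (U(y) = y*(y + 0) = y*y = y**2)
F(f) = 1
1/(d + F(U(6))) = 1/(716 + 1) = 1/717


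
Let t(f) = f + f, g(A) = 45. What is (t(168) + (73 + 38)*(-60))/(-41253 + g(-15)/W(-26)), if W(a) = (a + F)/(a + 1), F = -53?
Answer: 83266/542977 ≈ 0.15335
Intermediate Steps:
W(a) = (-53 + a)/(1 + a) (W(a) = (a - 53)/(a + 1) = (-53 + a)/(1 + a))
t(f) = 2*f
(t(168) + (73 + 38)*(-60))/(-41253 + g(-15)/W(-26)) = (2*168 + (73 + 38)*(-60))/(-41253 + 45/(((-53 - 26)/(1 - 26)))) = (336 + 111*(-60))/(-41253 + 45/((-79/(-25)))) = (336 - 6660)/(-41253 + 45/((-1/25*(-79)))) = -6324/(-41253 + 45/(79/25)) = -6324/(-41253 + 45*(25/79)) = -6324/(-41253 + 1125/79) = -6324/(-3257862/79) = -6324*(-79/3257862) = 83266/542977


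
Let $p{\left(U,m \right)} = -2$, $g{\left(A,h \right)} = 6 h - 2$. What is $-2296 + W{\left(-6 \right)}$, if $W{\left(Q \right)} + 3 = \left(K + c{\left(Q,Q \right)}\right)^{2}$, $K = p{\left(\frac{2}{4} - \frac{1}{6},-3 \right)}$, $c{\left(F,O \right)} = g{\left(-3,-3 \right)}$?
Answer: $-1815$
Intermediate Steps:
$g{\left(A,h \right)} = -2 + 6 h$
$c{\left(F,O \right)} = -20$ ($c{\left(F,O \right)} = -2 + 6 \left(-3\right) = -2 - 18 = -20$)
$K = -2$
$W{\left(Q \right)} = 481$ ($W{\left(Q \right)} = -3 + \left(-2 - 20\right)^{2} = -3 + \left(-22\right)^{2} = -3 + 484 = 481$)
$-2296 + W{\left(-6 \right)} = -2296 + 481 = -1815$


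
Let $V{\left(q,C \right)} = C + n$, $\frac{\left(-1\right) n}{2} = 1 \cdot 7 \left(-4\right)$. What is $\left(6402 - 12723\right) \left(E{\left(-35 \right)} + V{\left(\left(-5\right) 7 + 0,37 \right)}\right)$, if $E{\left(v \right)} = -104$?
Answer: $69531$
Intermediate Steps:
$n = 56$ ($n = - 2 \cdot 1 \cdot 7 \left(-4\right) = - 2 \cdot 7 \left(-4\right) = \left(-2\right) \left(-28\right) = 56$)
$V{\left(q,C \right)} = 56 + C$ ($V{\left(q,C \right)} = C + 56 = 56 + C$)
$\left(6402 - 12723\right) \left(E{\left(-35 \right)} + V{\left(\left(-5\right) 7 + 0,37 \right)}\right) = \left(6402 - 12723\right) \left(-104 + \left(56 + 37\right)\right) = - 6321 \left(-104 + 93\right) = \left(-6321\right) \left(-11\right) = 69531$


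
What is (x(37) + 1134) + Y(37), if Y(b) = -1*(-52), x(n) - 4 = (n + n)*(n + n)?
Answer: 6666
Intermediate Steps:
x(n) = 4 + 4*n² (x(n) = 4 + (n + n)*(n + n) = 4 + (2*n)*(2*n) = 4 + 4*n²)
Y(b) = 52
(x(37) + 1134) + Y(37) = ((4 + 4*37²) + 1134) + 52 = ((4 + 4*1369) + 1134) + 52 = ((4 + 5476) + 1134) + 52 = (5480 + 1134) + 52 = 6614 + 52 = 6666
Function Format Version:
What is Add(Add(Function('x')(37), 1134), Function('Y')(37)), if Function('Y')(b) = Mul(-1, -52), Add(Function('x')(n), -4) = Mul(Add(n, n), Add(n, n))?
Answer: 6666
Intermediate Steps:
Function('x')(n) = Add(4, Mul(4, Pow(n, 2))) (Function('x')(n) = Add(4, Mul(Add(n, n), Add(n, n))) = Add(4, Mul(Mul(2, n), Mul(2, n))) = Add(4, Mul(4, Pow(n, 2))))
Function('Y')(b) = 52
Add(Add(Function('x')(37), 1134), Function('Y')(37)) = Add(Add(Add(4, Mul(4, Pow(37, 2))), 1134), 52) = Add(Add(Add(4, Mul(4, 1369)), 1134), 52) = Add(Add(Add(4, 5476), 1134), 52) = Add(Add(5480, 1134), 52) = Add(6614, 52) = 6666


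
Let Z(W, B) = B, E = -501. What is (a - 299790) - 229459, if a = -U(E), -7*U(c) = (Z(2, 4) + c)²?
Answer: -493962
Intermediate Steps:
U(c) = -(4 + c)²/7
a = 35287 (a = -(-1)*(4 - 501)²/7 = -(-1)*(-497)²/7 = -(-1)*247009/7 = -1*(-35287) = 35287)
(a - 299790) - 229459 = (35287 - 299790) - 229459 = -264503 - 229459 = -493962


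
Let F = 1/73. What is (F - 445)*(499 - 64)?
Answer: -14130540/73 ≈ -1.9357e+5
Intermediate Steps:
F = 1/73 ≈ 0.013699
(F - 445)*(499 - 64) = (1/73 - 445)*(499 - 64) = -32484/73*435 = -14130540/73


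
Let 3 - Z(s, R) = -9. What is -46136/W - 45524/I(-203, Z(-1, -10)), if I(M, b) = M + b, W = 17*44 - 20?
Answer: 3041187/17381 ≈ 174.97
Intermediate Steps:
W = 728 (W = 748 - 20 = 728)
Z(s, R) = 12 (Z(s, R) = 3 - 1*(-9) = 3 + 9 = 12)
-46136/W - 45524/I(-203, Z(-1, -10)) = -46136/728 - 45524/(-203 + 12) = -46136*1/728 - 45524/(-191) = -5767/91 - 45524*(-1/191) = -5767/91 + 45524/191 = 3041187/17381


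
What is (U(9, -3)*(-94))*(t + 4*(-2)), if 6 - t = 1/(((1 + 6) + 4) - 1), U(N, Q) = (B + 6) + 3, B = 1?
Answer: 1974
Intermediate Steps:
U(N, Q) = 10 (U(N, Q) = (1 + 6) + 3 = 7 + 3 = 10)
t = 59/10 (t = 6 - 1/(((1 + 6) + 4) - 1) = 6 - 1/((7 + 4) - 1) = 6 - 1/(11 - 1) = 6 - 1/10 = 6 - 1*⅒ = 6 - ⅒ = 59/10 ≈ 5.9000)
(U(9, -3)*(-94))*(t + 4*(-2)) = (10*(-94))*(59/10 + 4*(-2)) = -940*(59/10 - 8) = -940*(-21/10) = 1974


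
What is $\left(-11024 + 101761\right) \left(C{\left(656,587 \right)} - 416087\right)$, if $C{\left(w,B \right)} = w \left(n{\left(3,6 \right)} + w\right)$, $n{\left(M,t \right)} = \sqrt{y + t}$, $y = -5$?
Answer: $1352434985$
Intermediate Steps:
$n{\left(M,t \right)} = \sqrt{-5 + t}$
$C{\left(w,B \right)} = w \left(1 + w\right)$ ($C{\left(w,B \right)} = w \left(\sqrt{-5 + 6} + w\right) = w \left(\sqrt{1} + w\right) = w \left(1 + w\right)$)
$\left(-11024 + 101761\right) \left(C{\left(656,587 \right)} - 416087\right) = \left(-11024 + 101761\right) \left(656 \left(1 + 656\right) - 416087\right) = 90737 \left(656 \cdot 657 - 416087\right) = 90737 \left(430992 - 416087\right) = 90737 \cdot 14905 = 1352434985$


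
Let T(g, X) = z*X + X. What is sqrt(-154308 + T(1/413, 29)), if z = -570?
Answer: I*sqrt(170809) ≈ 413.29*I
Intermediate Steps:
T(g, X) = -569*X (T(g, X) = -570*X + X = -569*X)
sqrt(-154308 + T(1/413, 29)) = sqrt(-154308 - 569*29) = sqrt(-154308 - 16501) = sqrt(-170809) = I*sqrt(170809)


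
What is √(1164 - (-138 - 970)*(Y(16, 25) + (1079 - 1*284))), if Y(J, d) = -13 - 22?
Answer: 2*√210811 ≈ 918.28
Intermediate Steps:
Y(J, d) = -35
√(1164 - (-138 - 970)*(Y(16, 25) + (1079 - 1*284))) = √(1164 - (-138 - 970)*(-35 + (1079 - 1*284))) = √(1164 - (-1108)*(-35 + (1079 - 284))) = √(1164 - (-1108)*(-35 + 795)) = √(1164 - (-1108)*760) = √(1164 - 1*(-842080)) = √(1164 + 842080) = √843244 = 2*√210811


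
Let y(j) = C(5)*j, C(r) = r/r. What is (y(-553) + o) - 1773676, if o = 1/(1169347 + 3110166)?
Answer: -7592836070476/4279513 ≈ -1.7742e+6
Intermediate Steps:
C(r) = 1
y(j) = j (y(j) = 1*j = j)
o = 1/4279513 ≈ 2.3367e-7
(y(-553) + o) - 1773676 = (-553 + 1/4279513) - 1773676 = -2366570688/4279513 - 1773676 = -7592836070476/4279513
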